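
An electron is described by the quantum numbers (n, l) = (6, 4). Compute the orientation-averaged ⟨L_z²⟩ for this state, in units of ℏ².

⟨L_z²⟩ = 6.667 ℏ²

m_l ∈ {-4, -3, -2, -1, 0, 1, 2, 3, 4}.
⟨L_z²⟩ = ℏ²·(Σ m_l²)/(2l+1) = ℏ²·60/9 = 6.667ℏ².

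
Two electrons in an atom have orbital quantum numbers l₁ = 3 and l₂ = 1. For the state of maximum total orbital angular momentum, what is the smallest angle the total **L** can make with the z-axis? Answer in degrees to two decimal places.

By the triangle rule, |l₁ − l₂| ≤ L ≤ l₁ + l₂.
Allowed values: L = 2, 3, 4.
The maximum is L = 4, with |L_tot| = ℏ√(4·5) = 2√5 ℏ.
The minimum angle with z is arccos(4/√20) ≈ 26.57°.

θ_min ≈ 26.57°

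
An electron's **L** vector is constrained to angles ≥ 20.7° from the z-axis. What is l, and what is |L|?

cos²θ_min = l/(l+1) = 0.8751.
Thus l = 0.8751/(1 − 0.8751) ≈ 7.
Then |L| = ℏ√(7·8) = 2√14 ℏ.

l = 7, |L| = 2√14 ℏ ≈ 7.483ℏ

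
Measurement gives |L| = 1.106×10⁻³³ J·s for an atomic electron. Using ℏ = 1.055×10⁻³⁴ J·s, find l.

l = 10

Dividing by ℏ: |L|/ℏ ≈ 10.483.
(|L|/ℏ)² = l(l+1) ≈ 109.90 ⇒ l = 10.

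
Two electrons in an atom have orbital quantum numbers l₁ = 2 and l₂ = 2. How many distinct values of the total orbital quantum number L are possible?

The total orbital quantum number L ranges from |l₁ − l₂| to l₁ + l₂ in integer steps.
So L can be 0, 1, 2, 3, 4.
That is 5 values.

5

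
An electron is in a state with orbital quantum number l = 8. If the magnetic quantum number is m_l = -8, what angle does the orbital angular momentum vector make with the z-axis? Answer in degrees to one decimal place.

θ ≈ 160.5°

|L| = ℏ√(l(l+1)) = 6√2 ℏ.
L_z = m_l ℏ = −8ℏ.
cos θ = L_z/|L| = -8/√72, so θ ≈ 160.5°.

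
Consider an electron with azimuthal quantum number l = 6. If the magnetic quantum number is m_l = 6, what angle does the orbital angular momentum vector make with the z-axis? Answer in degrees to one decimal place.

|L|² = l(l+1)ℏ² = 42ℏ², so |L| = √42 ℏ.
L_z = m_l ℏ = 6ℏ.
cos θ = L_z/|L| = 6/√42, so θ ≈ 22.2°.

θ ≈ 22.2°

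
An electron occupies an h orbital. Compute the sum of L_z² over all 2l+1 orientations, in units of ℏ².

Σ(L_z)² = 110 ℏ²

For an h orbital, l = 5.
m_l runs from −5 to 5, i.e. {-5, -4, -3, -2, -1, 0, 1, 2, 3, 4, 5}.
Summing m² from −5 to 5: Σ m_l² = 110.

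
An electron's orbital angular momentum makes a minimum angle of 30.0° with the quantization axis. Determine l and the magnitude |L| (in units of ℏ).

cos θ_min = l/√(l(l+1)) = √(l/(l+1)), so l/(l+1) = cos²(30.0°) = 0.7500.
Solving: l = 3.
Then |L| = ℏ√(3·4) = 2√3 ℏ.

l = 3, |L| = 2√3 ℏ ≈ 3.464ℏ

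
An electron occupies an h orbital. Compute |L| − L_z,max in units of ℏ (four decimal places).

|L| − L_z,max ≈ 0.4772ℏ

An h state has l = 5.
|L| = √30 ℏ ≈ 5.4772ℏ, while L_z,max = lℏ = 5ℏ.
The difference is (√30 − 5)ℏ ≈ 0.4772ℏ.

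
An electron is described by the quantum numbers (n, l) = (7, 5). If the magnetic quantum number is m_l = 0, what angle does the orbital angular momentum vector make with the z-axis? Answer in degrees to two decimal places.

|L| = ℏ√(l(l+1)) = √30 ℏ.
L_z = m_l ℏ = 0ℏ.
cos θ = L_z/|L| = 0/√30, so θ ≈ 90.00°.

θ ≈ 90.00°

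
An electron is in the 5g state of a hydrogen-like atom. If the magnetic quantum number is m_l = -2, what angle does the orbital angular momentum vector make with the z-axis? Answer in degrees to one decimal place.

θ ≈ 116.6°

For 5g, l = 4.
|L| = ℏ√(l(l+1)) = 2√5 ℏ.
L_z = m_l ℏ = −2ℏ.
cos θ = L_z/|L| = -2/√20, so θ ≈ 116.6°.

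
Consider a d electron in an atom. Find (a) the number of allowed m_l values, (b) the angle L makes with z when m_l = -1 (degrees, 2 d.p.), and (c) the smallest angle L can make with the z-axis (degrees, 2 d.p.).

5 values; θ(m_l=-1) ≈ 114.09°; θ_min ≈ 35.26°

For a d orbital, l = 2.
There are 2l+1 = 5 values of m_l.
For m_l = -1: cos θ = -1/√6, θ ≈ 114.09°.
cos θ_min = 2/√6, so θ_min ≈ 35.26°.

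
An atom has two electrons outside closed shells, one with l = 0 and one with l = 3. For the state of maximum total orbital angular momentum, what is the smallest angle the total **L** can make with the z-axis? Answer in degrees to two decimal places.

L runs from |0 − 3| = 3 to 0 + 3 = 3.
Allowed values: L = 3.
The maximum is L = 3, with |L_tot| = ℏ√(3·4) = 2√3 ℏ.
The minimum angle with z is arccos(3/√12) ≈ 30.00°.

θ_min ≈ 30.00°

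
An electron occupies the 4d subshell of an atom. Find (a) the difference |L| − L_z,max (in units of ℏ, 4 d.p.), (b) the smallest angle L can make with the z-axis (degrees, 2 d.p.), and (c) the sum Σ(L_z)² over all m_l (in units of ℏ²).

|L|−L_z,max ≈ 0.4495ℏ; θ_min ≈ 35.26°; Σ(L_z)² = 10 ℏ²

The 4d subshell has l = 2.
|L| − L_z,max = (√6 − 2)ℏ ≈ 0.4495ℏ.
cos θ_min = 2/√6, so θ_min ≈ 35.26°.
Σ m_l² = 10, so Σ(L_z)² = 10 ℏ².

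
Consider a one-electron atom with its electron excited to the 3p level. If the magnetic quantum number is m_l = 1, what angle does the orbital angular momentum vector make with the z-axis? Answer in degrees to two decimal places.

θ ≈ 45.00°

The 3p level has l = 1.
|L|² = l(l+1)ℏ² = 2ℏ², so |L| = √2 ℏ.
L_z = m_l ℏ = 1ℏ.
cos θ = L_z/|L| = 1/√2, so θ ≈ 45.00°.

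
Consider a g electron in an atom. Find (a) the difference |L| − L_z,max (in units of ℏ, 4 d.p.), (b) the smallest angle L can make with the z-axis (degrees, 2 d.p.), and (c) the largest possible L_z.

|L|−L_z,max ≈ 0.4721ℏ; θ_min ≈ 26.57°; L_z,max = 4ℏ

A g state has l = 4.
|L| − L_z,max = (2√5 − 4)ℏ ≈ 0.4721ℏ.
cos θ_min = 4/√20, so θ_min ≈ 26.57°.
L_z,max = lℏ = 4ℏ.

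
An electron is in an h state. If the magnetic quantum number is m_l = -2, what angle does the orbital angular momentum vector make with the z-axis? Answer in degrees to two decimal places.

θ ≈ 111.42°

H corresponds to l = 5.
|L|² = l(l+1)ℏ² = 30ℏ², so |L| = √30 ℏ.
L_z = m_l ℏ = −2ℏ.
cos θ = L_z/|L| = -2/√30, so θ ≈ 111.42°.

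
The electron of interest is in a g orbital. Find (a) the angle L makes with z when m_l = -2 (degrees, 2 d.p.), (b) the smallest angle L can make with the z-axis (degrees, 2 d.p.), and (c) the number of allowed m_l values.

G corresponds to l = 4.
For m_l = -2: cos θ = -2/√20, θ ≈ 116.57°.
cos θ_min = 4/√20, so θ_min ≈ 26.57°.
There are 2l+1 = 9 values of m_l.

θ(m_l=-2) ≈ 116.57°; θ_min ≈ 26.57°; 9 values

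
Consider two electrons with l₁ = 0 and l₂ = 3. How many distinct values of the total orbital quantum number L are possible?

Angular momentum addition gives L = |l₁ − l₂|, …, l₁ + l₂.
Allowed values: L = 3.
That is 1 value.

1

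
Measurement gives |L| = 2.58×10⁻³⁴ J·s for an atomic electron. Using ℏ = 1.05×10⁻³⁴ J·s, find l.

Dividing by ℏ: |L|/ℏ ≈ 2.457.
Set l(l+1) = 6.04; the integer solution is l = 2.

l = 2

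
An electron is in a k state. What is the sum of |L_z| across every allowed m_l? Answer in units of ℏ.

A k state has l = 7.
m_l ∈ {-7, -6, -5, -4, -3, -2, -1, 0, 1, 2, 3, 4, 5, 6, 7}.
Σ|m_l| = 2(1+2+…+7) = 56.

Σ|L_z| = 56 ℏ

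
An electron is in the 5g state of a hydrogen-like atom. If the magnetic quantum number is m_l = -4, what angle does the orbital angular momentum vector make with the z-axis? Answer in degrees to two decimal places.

For 5g, l = 4.
|L| = ℏ√(l(l+1)) = 2√5 ℏ.
L_z = m_l ℏ = −4ℏ.
cos θ = L_z/|L| = -4/√20, so θ ≈ 153.43°.

θ ≈ 153.43°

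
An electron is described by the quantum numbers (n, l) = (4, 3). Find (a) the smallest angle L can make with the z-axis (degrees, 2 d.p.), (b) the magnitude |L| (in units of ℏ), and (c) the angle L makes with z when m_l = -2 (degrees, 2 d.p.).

θ_min ≈ 30.00°; |L| = 2√3 ℏ ≈ 3.464ℏ; θ(m_l=-2) ≈ 125.26°

cos θ_min = 3/√12, so θ_min ≈ 30.00°.
|L| = ℏ√(3·4) = 2√3 ℏ ≈ 3.464ℏ.
For m_l = -2: cos θ = -2/√12, θ ≈ 125.26°.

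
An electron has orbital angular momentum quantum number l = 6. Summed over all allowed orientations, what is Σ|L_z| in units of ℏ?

Σ|L_z| = 42 ℏ

The allowed m_l values are -6, -5, -4, -3, -2, -1, 0, 1, 2, 3, 4, 5, 6.
Σ|m_l| = 2(1+2+…+6) = 42.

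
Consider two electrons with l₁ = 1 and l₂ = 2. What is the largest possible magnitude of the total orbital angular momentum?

|L_tot|_max = 2√3 ℏ ≈ 3.464ℏ

The total orbital quantum number L ranges from |l₁ − l₂| to l₁ + l₂ in integer steps.
Allowed values: L = 1, 2, 3.
The largest magnitude corresponds to L = 3: |L_tot| = ℏ√(3·4) = 2√3 ℏ.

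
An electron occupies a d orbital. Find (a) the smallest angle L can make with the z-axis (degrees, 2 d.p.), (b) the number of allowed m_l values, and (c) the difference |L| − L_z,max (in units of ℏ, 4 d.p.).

θ_min ≈ 35.26°; 5 values; |L|−L_z,max ≈ 0.4495ℏ

A d state has l = 2.
cos θ_min = 2/√6, so θ_min ≈ 35.26°.
There are 2l+1 = 5 values of m_l.
|L| − L_z,max = (√6 − 2)ℏ ≈ 0.4495ℏ.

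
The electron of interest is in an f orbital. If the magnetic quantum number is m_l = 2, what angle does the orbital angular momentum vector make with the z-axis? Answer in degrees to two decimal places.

An f state has l = 3.
|L| = ℏ√(l(l+1)) = 2√3 ℏ.
L_z = m_l ℏ = 2ℏ.
cos θ = L_z/|L| = 2/√12, so θ ≈ 54.74°.

θ ≈ 54.74°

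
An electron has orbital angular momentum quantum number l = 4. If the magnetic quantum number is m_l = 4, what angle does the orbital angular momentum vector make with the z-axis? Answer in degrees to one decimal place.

θ ≈ 26.6°

|L| = ℏ√(l(l+1)) = 2√5 ℏ.
L_z = m_l ℏ = 4ℏ.
cos θ = L_z/|L| = 4/√20, so θ ≈ 26.6°.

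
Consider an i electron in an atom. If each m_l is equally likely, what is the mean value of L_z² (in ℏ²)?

An i state has l = 6.
m_l ∈ {-6, -5, -4, -3, -2, -1, 0, 1, 2, 3, 4, 5, 6}.
Average of L_z² over 13 states: 182/13 ℏ² = 14 ℏ².

⟨L_z²⟩ = 14 ℏ²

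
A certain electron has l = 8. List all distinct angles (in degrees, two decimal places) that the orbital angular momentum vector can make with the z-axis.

|L| = √(l(l+1)) ℏ = 6√2 ℏ.
cos θ = m_l/√72 for each m_l ∈ {-8, -7, -6, -5, -4, -3, -2, -1, 0, 1, 2, 3, 4, 5, 6, 7, 8}.

θ ∈ {19.47°, 34.42°, 45.00°, 53.90°, 61.87°, 69.30°, 76.37°, 83.23°, 90.00°, 96.77°, 103.63°, 110.70°, 118.13°, 126.10°, 135.00°, 145.58°, 160.53°}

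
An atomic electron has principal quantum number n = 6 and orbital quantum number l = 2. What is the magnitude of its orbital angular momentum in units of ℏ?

|L| = √6 ℏ ≈ 2.449ℏ

|L| = ℏ√(l(l+1)) = ℏ√(2·3) = √6 ℏ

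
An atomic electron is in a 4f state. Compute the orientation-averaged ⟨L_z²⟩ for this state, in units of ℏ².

The 4f subshell has l = 3.
m_l ∈ {-3, -2, -1, 0, 1, 2, 3}.
Average of L_z² over 7 states: 28/7 ℏ² = 4 ℏ².

⟨L_z²⟩ = 4 ℏ²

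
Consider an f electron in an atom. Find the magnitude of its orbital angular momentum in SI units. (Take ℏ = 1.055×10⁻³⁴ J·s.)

For an f orbital, l = 3.
|L| = ℏ√(l(l+1)) = ℏ√(3·4) = 2√3 ℏ
Numerically, |L| = 3.464 × (1.055×10⁻³⁴ J·s) = 3.655×10⁻³⁴ J·s.

|L| = 3.655×10⁻³⁴ J·s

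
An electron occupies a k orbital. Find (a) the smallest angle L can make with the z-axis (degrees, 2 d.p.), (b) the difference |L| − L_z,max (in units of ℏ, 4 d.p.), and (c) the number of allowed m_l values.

For a k orbital, l = 7.
cos θ_min = 7/√56, so θ_min ≈ 20.70°.
|L| − L_z,max = (2√14 − 7)ℏ ≈ 0.4833ℏ.
There are 2l+1 = 15 values of m_l.

θ_min ≈ 20.70°; |L|−L_z,max ≈ 0.4833ℏ; 15 values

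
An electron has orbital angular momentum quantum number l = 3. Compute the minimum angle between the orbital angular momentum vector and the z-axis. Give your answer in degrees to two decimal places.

|L| = √(l(l+1)) ℏ = 2√3 ℏ.
The smallest angle corresponds to the largest L_z, i.e. m_l = l = 3, giving L_z = 3ℏ.
cos θ_min = 3/√12, so θ_min ≈ 30.00°.

θ_min ≈ 30.00°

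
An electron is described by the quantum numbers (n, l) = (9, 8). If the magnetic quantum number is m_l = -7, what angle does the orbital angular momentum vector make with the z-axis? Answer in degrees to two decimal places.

|L| = √(l(l+1)) ℏ = 6√2 ℏ.
L_z = m_l ℏ = −7ℏ.
cos θ = L_z/|L| = -7/√72, so θ ≈ 145.58°.

θ ≈ 145.58°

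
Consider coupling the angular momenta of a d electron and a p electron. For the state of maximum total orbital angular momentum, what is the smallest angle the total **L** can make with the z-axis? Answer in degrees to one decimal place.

Angular momentum addition gives L = |l₁ − l₂|, …, l₁ + l₂.
So L can be 1, 2, 3.
The maximum is L = 3, with |L_tot| = ℏ√(3·4) = 2√3 ℏ.
The minimum angle with z is arccos(3/√12) ≈ 30.0°.

θ_min ≈ 30.0°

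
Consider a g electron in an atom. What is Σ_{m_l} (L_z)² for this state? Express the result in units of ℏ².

The letter g corresponds to l = 4.
m_l ∈ {-4, -3, -2, -1, 0, 1, 2, 3, 4}.
Σ m_l² = l(l+1)(2l+1)/3 = 4·5·9/3 = 60.

Σ(L_z)² = 60 ℏ²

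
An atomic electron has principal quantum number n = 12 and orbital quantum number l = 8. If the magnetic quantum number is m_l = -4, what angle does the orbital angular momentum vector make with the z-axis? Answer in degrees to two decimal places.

|L| = ℏ√(l(l+1)) = 6√2 ℏ.
L_z = m_l ℏ = −4ℏ.
cos θ = L_z/|L| = -4/√72, so θ ≈ 118.13°.

θ ≈ 118.13°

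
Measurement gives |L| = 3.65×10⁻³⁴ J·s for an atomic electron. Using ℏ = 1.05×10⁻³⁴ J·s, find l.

l = 3

|L|/ℏ = (3.65×10⁻³⁴)/(1.05×10⁻³⁴) ≈ 3.476.
Set l(l+1) = 12.08; the integer solution is l = 3.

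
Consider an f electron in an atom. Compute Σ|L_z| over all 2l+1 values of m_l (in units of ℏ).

Σ|L_z| = 12 ℏ

For an f orbital, l = 3.
m_l runs from −3 to 3, i.e. {-3, -2, -1, 0, 1, 2, 3}.
Σ|m_l| = 2·3(3+1)/2 = 12.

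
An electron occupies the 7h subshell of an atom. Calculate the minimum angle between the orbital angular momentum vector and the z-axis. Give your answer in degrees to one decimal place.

θ_min ≈ 24.1°

The 7h subshell has l = 5.
|L| = √(l(l+1)) ℏ = √30 ℏ.
The smallest angle corresponds to the largest L_z, i.e. m_l = l = 5, giving L_z = 5ℏ.
cos θ_min = 5/√30, so θ_min ≈ 24.1°.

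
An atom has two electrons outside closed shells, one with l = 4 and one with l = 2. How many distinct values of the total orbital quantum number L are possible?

Angular momentum addition gives L = |l₁ − l₂|, …, l₁ + l₂.
L ∈ {2, 3, 4, 5, 6}.
That is 5 values.

5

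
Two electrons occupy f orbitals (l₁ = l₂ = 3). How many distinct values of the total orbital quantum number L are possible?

7

L runs from |3 − 3| = 0 to 3 + 3 = 6.
Allowed values: L = 0, 1, 2, 3, 4, 5, 6.
That is 7 values.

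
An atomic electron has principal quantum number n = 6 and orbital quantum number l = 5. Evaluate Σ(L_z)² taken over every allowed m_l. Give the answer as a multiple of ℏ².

Σ(L_z)² = 110 ℏ²

m_l ∈ {-5, -4, -3, -2, -1, 0, 1, 2, 3, 4, 5}.
Summing m² from −5 to 5: Σ m_l² = 110.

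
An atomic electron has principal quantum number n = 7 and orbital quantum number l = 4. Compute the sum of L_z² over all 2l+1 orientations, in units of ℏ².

The allowed m_l values are -4, -3, -2, -1, 0, 1, 2, 3, 4.
Σ m_l² = l(l+1)(2l+1)/3 = 4·5·9/3 = 60.

Σ(L_z)² = 60 ℏ²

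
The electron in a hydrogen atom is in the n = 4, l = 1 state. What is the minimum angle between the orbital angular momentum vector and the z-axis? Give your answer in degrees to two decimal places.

θ_min ≈ 45.00°

|L| = ℏ√(l(l+1)) = √2 ℏ.
The smallest angle corresponds to the largest L_z, i.e. m_l = l = 1, giving L_z = 1ℏ.
cos θ_min = 1/√2, so θ_min ≈ 45.00°.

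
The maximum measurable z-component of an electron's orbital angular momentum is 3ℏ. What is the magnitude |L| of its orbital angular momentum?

|L| = 2√3 ℏ ≈ 3.464ℏ

The maximum L_z equals lℏ, giving l = 3.
Then |L| = ℏ√(3·4) = 2√3 ℏ.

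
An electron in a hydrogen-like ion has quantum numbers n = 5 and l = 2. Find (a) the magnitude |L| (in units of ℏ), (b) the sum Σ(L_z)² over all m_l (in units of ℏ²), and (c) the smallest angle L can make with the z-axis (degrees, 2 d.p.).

|L| = ℏ√(2·3) = √6 ℏ ≈ 2.449ℏ.
Σ m_l² = 10, so Σ(L_z)² = 10 ℏ².
cos θ_min = 2/√6, so θ_min ≈ 35.26°.

|L| = √6 ℏ ≈ 2.449ℏ; Σ(L_z)² = 10 ℏ²; θ_min ≈ 35.26°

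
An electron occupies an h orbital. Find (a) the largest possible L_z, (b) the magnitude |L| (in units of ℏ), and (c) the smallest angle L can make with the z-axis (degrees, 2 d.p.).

An h state has l = 5.
L_z,max = lℏ = 5ℏ.
|L| = ℏ√(5·6) = √30 ℏ ≈ 5.477ℏ.
cos θ_min = 5/√30, so θ_min ≈ 24.09°.

L_z,max = 5ℏ; |L| = √30 ℏ ≈ 5.477ℏ; θ_min ≈ 24.09°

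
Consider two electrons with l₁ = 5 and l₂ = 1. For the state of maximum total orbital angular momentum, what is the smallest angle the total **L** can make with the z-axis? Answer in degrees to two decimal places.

Angular momentum addition gives L = |l₁ − l₂|, …, l₁ + l₂.
Allowed values: L = 4, 5, 6.
The maximum is L = 6, with |L_tot| = ℏ√(6·7) = √42 ℏ.
The minimum angle with z is arccos(6/√42) ≈ 22.21°.

θ_min ≈ 22.21°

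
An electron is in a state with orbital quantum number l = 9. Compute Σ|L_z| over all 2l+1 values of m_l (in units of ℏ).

Σ|L_z| = 90 ℏ

The allowed m_l values are -9, -8, -7, -6, -5, -4, -3, -2, -1, 0, 1, 2, 3, 4, 5, 6, 7, 8, 9.
Σ|m_l| = 2(1+2+…+9) = 90.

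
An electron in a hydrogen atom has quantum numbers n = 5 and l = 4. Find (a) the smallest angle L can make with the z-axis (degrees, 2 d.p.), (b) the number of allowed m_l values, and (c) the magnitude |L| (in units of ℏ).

θ_min ≈ 26.57°; 9 values; |L| = 2√5 ℏ ≈ 4.472ℏ

cos θ_min = 4/√20, so θ_min ≈ 26.57°.
There are 2l+1 = 9 values of m_l.
|L| = ℏ√(4·5) = 2√5 ℏ ≈ 4.472ℏ.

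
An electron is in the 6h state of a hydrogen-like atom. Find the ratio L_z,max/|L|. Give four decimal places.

L_z,max/|L| = 0.9129

For 6h, l = 5.
|L| = √30 ℏ ≈ 5.4772ℏ, while L_z,max = lℏ = 5ℏ.
L_z,max/|L| = 5/√30 = 0.9129.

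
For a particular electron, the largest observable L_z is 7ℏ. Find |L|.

|L| = 2√14 ℏ ≈ 7.483ℏ

The maximum L_z equals lℏ, giving l = 7.
Then |L| = ℏ√(7·8) = 2√14 ℏ.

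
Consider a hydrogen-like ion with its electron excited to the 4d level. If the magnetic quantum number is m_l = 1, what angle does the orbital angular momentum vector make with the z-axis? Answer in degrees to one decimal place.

The 4d level has l = 2.
|L|² = l(l+1)ℏ² = 6ℏ², so |L| = √6 ℏ.
L_z = m_l ℏ = 1ℏ.
cos θ = L_z/|L| = 1/√6, so θ ≈ 65.9°.

θ ≈ 65.9°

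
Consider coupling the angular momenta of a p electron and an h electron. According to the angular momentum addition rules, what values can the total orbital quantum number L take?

By the triangle rule, |l₁ − l₂| ≤ L ≤ l₁ + l₂.
L ∈ {4, 5, 6}.

L = 4, 5, 6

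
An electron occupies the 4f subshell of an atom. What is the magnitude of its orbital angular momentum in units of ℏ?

|L| = 2√3 ℏ ≈ 3.464ℏ

The 4f subshell has l = 3.
|L| = ℏ√(l(l+1)) = ℏ√(3·4) = 2√3 ℏ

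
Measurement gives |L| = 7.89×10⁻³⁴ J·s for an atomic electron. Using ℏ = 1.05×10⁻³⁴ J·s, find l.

l = 7

In units of ℏ, |L| ≈ 7.514.
(|L|/ℏ)² = l(l+1) ≈ 56.46 ⇒ l = 7.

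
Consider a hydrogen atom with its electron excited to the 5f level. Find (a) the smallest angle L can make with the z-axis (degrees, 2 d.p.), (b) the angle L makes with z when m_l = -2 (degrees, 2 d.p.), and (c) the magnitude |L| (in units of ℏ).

The 5f level has l = 3.
cos θ_min = 3/√12, so θ_min ≈ 30.00°.
For m_l = -2: cos θ = -2/√12, θ ≈ 125.26°.
|L| = ℏ√(3·4) = 2√3 ℏ ≈ 3.464ℏ.

θ_min ≈ 30.00°; θ(m_l=-2) ≈ 125.26°; |L| = 2√3 ℏ ≈ 3.464ℏ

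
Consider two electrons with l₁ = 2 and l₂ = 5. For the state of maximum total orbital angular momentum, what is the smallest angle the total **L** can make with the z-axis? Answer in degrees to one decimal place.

L runs from |2 − 5| = 3 to 2 + 5 = 7.
L ∈ {3, 4, 5, 6, 7}.
The maximum is L = 7, with |L_tot| = ℏ√(7·8) = 2√14 ℏ.
The minimum angle with z is arccos(7/√56) ≈ 20.7°.

θ_min ≈ 20.7°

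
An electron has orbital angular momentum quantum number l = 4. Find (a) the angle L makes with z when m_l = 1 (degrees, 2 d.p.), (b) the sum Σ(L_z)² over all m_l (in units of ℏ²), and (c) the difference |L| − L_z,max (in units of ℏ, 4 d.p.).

For m_l = 1: cos θ = 1/√20, θ ≈ 77.08°.
Σ m_l² = 60, so Σ(L_z)² = 60 ℏ².
|L| − L_z,max = (2√5 − 4)ℏ ≈ 0.4721ℏ.

θ(m_l=1) ≈ 77.08°; Σ(L_z)² = 60 ℏ²; |L|−L_z,max ≈ 0.4721ℏ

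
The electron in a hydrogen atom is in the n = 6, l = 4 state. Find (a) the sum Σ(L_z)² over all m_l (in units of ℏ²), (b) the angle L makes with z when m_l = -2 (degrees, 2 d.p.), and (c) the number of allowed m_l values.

Σ(L_z)² = 60 ℏ²; θ(m_l=-2) ≈ 116.57°; 9 values

Σ m_l² = 60, so Σ(L_z)² = 60 ℏ².
For m_l = -2: cos θ = -2/√20, θ ≈ 116.57°.
There are 2l+1 = 9 values of m_l.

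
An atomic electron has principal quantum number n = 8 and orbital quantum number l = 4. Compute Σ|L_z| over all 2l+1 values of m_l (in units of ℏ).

Σ|L_z| = 20 ℏ

m_l runs from −4 to 4, i.e. {-4, -3, -2, -1, 0, 1, 2, 3, 4}.
Σ|m_l| = 2(1+2+…+4) = 20.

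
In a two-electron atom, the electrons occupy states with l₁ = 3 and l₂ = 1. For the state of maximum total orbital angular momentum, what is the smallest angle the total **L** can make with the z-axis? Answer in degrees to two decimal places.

The total orbital quantum number L ranges from |l₁ − l₂| to l₁ + l₂ in integer steps.
Allowed values: L = 2, 3, 4.
The maximum is L = 4, with |L_tot| = ℏ√(4·5) = 2√5 ℏ.
The minimum angle with z is arccos(4/√20) ≈ 26.57°.

θ_min ≈ 26.57°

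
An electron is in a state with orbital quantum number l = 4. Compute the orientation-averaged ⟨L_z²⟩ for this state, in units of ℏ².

m_l runs from −4 to 4, i.e. {-4, -3, -2, -1, 0, 1, 2, 3, 4}.
⟨L_z²⟩ = ℏ²·(Σ m_l²)/(2l+1) = ℏ²·60/9 = 6.667ℏ².

⟨L_z²⟩ = 6.667 ℏ²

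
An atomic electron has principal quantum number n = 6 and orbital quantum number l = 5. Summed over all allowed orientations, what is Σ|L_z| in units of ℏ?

Σ|L_z| = 30 ℏ

m_l runs from −5 to 5, i.e. {-5, -4, -3, -2, -1, 0, 1, 2, 3, 4, 5}.
Σ|m_l| = l(l+1) = 30.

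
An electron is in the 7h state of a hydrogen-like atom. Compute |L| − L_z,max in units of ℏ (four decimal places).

|L| − L_z,max ≈ 0.4772ℏ

The 7h subshell has l = 5.
|L| = √30 ℏ ≈ 5.4772ℏ, while L_z,max = lℏ = 5ℏ.
The difference is (√30 − 5)ℏ ≈ 0.4772ℏ.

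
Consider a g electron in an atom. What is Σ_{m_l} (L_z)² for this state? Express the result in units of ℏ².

Σ(L_z)² = 60 ℏ²

For a g orbital, l = 4.
The allowed m_l values are -4, -3, -2, -1, 0, 1, 2, 3, 4.
Σ m_l² = l(l+1)(2l+1)/3 = 4·5·9/3 = 60.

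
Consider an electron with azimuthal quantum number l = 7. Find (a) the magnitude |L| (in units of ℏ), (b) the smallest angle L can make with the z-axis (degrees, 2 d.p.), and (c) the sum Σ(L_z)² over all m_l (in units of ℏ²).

|L| = 2√14 ℏ ≈ 7.483ℏ; θ_min ≈ 20.70°; Σ(L_z)² = 280 ℏ²

|L| = ℏ√(7·8) = 2√14 ℏ ≈ 7.483ℏ.
cos θ_min = 7/√56, so θ_min ≈ 20.70°.
Σ m_l² = 280, so Σ(L_z)² = 280 ℏ².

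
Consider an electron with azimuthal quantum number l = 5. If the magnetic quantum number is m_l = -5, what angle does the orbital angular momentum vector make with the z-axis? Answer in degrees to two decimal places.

|L| = √(l(l+1)) ℏ = √30 ℏ.
L_z = m_l ℏ = −5ℏ.
cos θ = L_z/|L| = -5/√30, so θ ≈ 155.91°.

θ ≈ 155.91°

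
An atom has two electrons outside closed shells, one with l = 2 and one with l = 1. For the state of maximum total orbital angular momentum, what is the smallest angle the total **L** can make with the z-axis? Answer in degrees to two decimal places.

L runs from |2 − 1| = 1 to 2 + 1 = 3.
So L can be 1, 2, 3.
The maximum is L = 3, with |L_tot| = ℏ√(3·4) = 2√3 ℏ.
The minimum angle with z is arccos(3/√12) ≈ 30.00°.

θ_min ≈ 30.00°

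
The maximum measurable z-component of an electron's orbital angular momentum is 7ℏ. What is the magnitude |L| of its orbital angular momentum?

|L| = 2√14 ℏ ≈ 7.483ℏ

L_z,max = lℏ, so l = 7.
|L| = ℏ√(l(l+1)) = 2√14 ℏ.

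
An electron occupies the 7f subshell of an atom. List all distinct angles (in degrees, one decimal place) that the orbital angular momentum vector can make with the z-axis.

θ ∈ {30.0°, 54.7°, 73.2°, 90.0°, 106.8°, 125.3°, 150.0°}

The 7f subshell has l = 3.
|L|² = l(l+1)ℏ² = 12ℏ², so |L| = 2√3 ℏ.
cos θ = m_l/√12 for each m_l ∈ {-3, -2, -1, 0, 1, 2, 3}.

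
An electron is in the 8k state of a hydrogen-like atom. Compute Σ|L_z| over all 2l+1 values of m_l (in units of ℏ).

Σ|L_z| = 56 ℏ

8k means n = 8, l = 7.
m_l runs from −7 to 7, i.e. {-7, -6, -5, -4, -3, -2, -1, 0, 1, 2, 3, 4, 5, 6, 7}.
Σ|m_l| = 2(1+2+…+7) = 56.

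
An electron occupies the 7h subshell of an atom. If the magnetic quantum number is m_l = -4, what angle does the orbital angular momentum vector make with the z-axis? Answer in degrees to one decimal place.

For 7h, l = 5.
|L| = ℏ√(l(l+1)) = √30 ℏ.
L_z = m_l ℏ = −4ℏ.
cos θ = L_z/|L| = -4/√30, so θ ≈ 136.9°.

θ ≈ 136.9°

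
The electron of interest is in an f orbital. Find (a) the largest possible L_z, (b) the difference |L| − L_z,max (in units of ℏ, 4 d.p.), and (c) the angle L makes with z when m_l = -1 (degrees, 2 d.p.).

L_z,max = 3ℏ; |L|−L_z,max ≈ 0.4641ℏ; θ(m_l=-1) ≈ 106.78°

An f state has l = 3.
L_z,max = lℏ = 3ℏ.
|L| − L_z,max = (2√3 − 3)ℏ ≈ 0.4641ℏ.
For m_l = -1: cos θ = -1/√12, θ ≈ 106.78°.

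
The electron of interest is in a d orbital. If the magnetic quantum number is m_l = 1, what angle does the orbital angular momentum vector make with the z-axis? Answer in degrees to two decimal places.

θ ≈ 65.91°

A d state has l = 2.
|L| = √(l(l+1)) ℏ = √6 ℏ.
L_z = m_l ℏ = 1ℏ.
cos θ = L_z/|L| = 1/√6, so θ ≈ 65.91°.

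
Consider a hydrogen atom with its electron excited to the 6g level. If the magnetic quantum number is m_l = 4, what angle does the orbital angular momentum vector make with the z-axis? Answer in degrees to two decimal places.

The 6g level has l = 4.
|L| = ℏ√(l(l+1)) = 2√5 ℏ.
L_z = m_l ℏ = 4ℏ.
cos θ = L_z/|L| = 4/√20, so θ ≈ 26.57°.

θ ≈ 26.57°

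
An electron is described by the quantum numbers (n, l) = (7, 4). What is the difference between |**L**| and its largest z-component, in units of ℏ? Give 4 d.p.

|L| − L_z,max ≈ 0.4721ℏ

|L| = 2√5 ℏ ≈ 4.4721ℏ, while L_z,max = lℏ = 4ℏ.
The difference is (2√5 − 4)ℏ ≈ 0.4721ℏ.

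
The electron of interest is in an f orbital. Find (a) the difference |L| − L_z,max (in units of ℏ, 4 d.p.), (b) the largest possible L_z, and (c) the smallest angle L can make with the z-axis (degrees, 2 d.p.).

For an f orbital, l = 3.
|L| − L_z,max = (2√3 − 3)ℏ ≈ 0.4641ℏ.
L_z,max = lℏ = 3ℏ.
cos θ_min = 3/√12, so θ_min ≈ 30.00°.

|L|−L_z,max ≈ 0.4641ℏ; L_z,max = 3ℏ; θ_min ≈ 30.00°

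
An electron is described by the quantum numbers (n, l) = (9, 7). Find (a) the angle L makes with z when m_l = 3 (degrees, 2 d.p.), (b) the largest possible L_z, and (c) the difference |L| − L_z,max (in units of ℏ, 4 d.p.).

θ(m_l=3) ≈ 66.37°; L_z,max = 7ℏ; |L|−L_z,max ≈ 0.4833ℏ

For m_l = 3: cos θ = 3/√56, θ ≈ 66.37°.
L_z,max = lℏ = 7ℏ.
|L| − L_z,max = (2√14 − 7)ℏ ≈ 0.4833ℏ.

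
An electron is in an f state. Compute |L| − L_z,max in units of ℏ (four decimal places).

An f state has l = 3.
|L| = 2√3 ℏ ≈ 3.4641ℏ, while L_z,max = lℏ = 3ℏ.
The difference is (2√3 − 3)ℏ ≈ 0.4641ℏ.

|L| − L_z,max ≈ 0.4641ℏ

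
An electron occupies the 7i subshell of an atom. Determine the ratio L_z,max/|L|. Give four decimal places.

L_z,max/|L| = 0.9258

7i means n = 7, l = 6.
|L| = √42 ℏ ≈ 6.4807ℏ, while L_z,max = lℏ = 6ℏ.
L_z,max/|L| = 6/√42 = 0.9258.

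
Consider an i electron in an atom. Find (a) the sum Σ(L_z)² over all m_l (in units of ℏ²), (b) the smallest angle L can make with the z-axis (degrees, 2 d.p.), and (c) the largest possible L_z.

For an i orbital, l = 6.
Σ m_l² = 182, so Σ(L_z)² = 182 ℏ².
cos θ_min = 6/√42, so θ_min ≈ 22.21°.
L_z,max = lℏ = 6ℏ.

Σ(L_z)² = 182 ℏ²; θ_min ≈ 22.21°; L_z,max = 6ℏ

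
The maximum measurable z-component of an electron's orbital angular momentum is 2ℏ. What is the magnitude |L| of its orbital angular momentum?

The maximum L_z equals lℏ, giving l = 2.
|L| = √(l(l+1)) ℏ = √6 ℏ.

|L| = √6 ℏ ≈ 2.449ℏ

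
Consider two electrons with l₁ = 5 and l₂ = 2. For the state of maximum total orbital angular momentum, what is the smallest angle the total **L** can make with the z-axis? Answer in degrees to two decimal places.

θ_min ≈ 20.70°

L runs from |5 − 2| = 3 to 5 + 2 = 7.
So L can be 3, 4, 5, 6, 7.
The maximum is L = 7, with |L_tot| = ℏ√(7·8) = 2√14 ℏ.
The minimum angle with z is arccos(7/√56) ≈ 20.70°.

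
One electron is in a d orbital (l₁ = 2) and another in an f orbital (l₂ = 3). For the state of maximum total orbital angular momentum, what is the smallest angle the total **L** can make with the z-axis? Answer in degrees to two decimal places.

Angular momentum addition gives L = |l₁ − l₂|, …, l₁ + l₂.
Allowed values: L = 1, 2, 3, 4, 5.
The maximum is L = 5, with |L_tot| = ℏ√(5·6) = √30 ℏ.
The minimum angle with z is arccos(5/√30) ≈ 24.09°.

θ_min ≈ 24.09°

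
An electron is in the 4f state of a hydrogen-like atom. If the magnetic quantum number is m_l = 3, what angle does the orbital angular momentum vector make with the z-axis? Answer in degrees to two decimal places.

θ ≈ 30.00°

For 4f, l = 3.
|L| = ℏ√(l(l+1)) = 2√3 ℏ.
L_z = m_l ℏ = 3ℏ.
cos θ = L_z/|L| = 3/√12, so θ ≈ 30.00°.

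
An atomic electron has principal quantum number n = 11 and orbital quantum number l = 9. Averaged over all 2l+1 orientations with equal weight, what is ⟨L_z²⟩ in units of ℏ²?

m_l ∈ {-9, -8, -7, -6, -5, -4, -3, -2, -1, 0, 1, 2, 3, 4, 5, 6, 7, 8, 9}.
⟨L_z²⟩ = ℏ²·l(l+1)/3 = 30ℏ².

⟨L_z²⟩ = 30 ℏ²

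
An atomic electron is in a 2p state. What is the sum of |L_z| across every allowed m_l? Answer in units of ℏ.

Σ|L_z| = 2 ℏ

2p means n = 2, l = 1.
m_l ∈ {-1, 0, 1}.
Σ|m_l| = l(l+1) = 2.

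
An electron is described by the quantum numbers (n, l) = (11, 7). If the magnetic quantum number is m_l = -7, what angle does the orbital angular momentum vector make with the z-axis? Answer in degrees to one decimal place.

|L|² = l(l+1)ℏ² = 56ℏ², so |L| = 2√14 ℏ.
L_z = m_l ℏ = −7ℏ.
cos θ = L_z/|L| = -7/√56, so θ ≈ 159.3°.

θ ≈ 159.3°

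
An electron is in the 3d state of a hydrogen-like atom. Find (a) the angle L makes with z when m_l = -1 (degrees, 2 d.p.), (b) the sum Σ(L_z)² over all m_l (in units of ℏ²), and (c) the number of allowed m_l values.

For 3d, l = 2.
For m_l = -1: cos θ = -1/√6, θ ≈ 114.09°.
Σ m_l² = 10, so Σ(L_z)² = 10 ℏ².
There are 2l+1 = 5 values of m_l.

θ(m_l=-1) ≈ 114.09°; Σ(L_z)² = 10 ℏ²; 5 values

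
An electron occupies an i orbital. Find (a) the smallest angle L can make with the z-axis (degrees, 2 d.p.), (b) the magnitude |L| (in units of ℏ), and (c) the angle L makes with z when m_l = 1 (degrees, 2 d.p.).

θ_min ≈ 22.21°; |L| = √42 ℏ ≈ 6.481ℏ; θ(m_l=1) ≈ 81.12°

The letter i corresponds to l = 6.
cos θ_min = 6/√42, so θ_min ≈ 22.21°.
|L| = ℏ√(6·7) = √42 ℏ ≈ 6.481ℏ.
For m_l = 1: cos θ = 1/√42, θ ≈ 81.12°.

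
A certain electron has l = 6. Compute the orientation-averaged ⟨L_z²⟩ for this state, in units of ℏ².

⟨L_z²⟩ = 14 ℏ²

m_l runs from −6 to 6, i.e. {-6, -5, -4, -3, -2, -1, 0, 1, 2, 3, 4, 5, 6}.
Average of L_z² over 13 states: 182/13 ℏ² = 14 ℏ².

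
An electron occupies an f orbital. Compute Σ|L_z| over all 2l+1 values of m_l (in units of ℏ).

Σ|L_z| = 12 ℏ

For an f orbital, l = 3.
m_l ∈ {-3, -2, -1, 0, 1, 2, 3}.
Σ|m_l| = 2·3(3+1)/2 = 12.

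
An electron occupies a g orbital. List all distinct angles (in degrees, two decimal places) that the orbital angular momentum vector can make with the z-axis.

A g state has l = 4.
|L| = √(l(l+1)) ℏ = 2√5 ℏ.
cos θ = m_l/√20 for each m_l ∈ {-4, -3, -2, -1, 0, 1, 2, 3, 4}.

θ ∈ {26.57°, 47.87°, 63.43°, 77.08°, 90.00°, 102.92°, 116.57°, 132.13°, 153.43°}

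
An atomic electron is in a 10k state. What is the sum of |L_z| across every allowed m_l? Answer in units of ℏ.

Σ|L_z| = 56 ℏ

The 10k subshell has l = 7.
m_l ∈ {-7, -6, -5, -4, -3, -2, -1, 0, 1, 2, 3, 4, 5, 6, 7}.
Σ|m_l| = l(l+1) = 56.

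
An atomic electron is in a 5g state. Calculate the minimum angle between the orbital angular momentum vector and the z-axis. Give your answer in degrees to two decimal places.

The 5g subshell has l = 4.
|L|² = l(l+1)ℏ² = 20ℏ², so |L| = 2√5 ℏ.
The smallest angle corresponds to the largest L_z, i.e. m_l = l = 4, giving L_z = 4ℏ.
cos θ_min = 4/√20, so θ_min ≈ 26.57°.

θ_min ≈ 26.57°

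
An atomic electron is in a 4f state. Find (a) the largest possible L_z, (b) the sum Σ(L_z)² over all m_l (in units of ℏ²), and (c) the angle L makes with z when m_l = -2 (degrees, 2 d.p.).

For 4f, l = 3.
L_z,max = lℏ = 3ℏ.
Σ m_l² = 28, so Σ(L_z)² = 28 ℏ².
For m_l = -2: cos θ = -2/√12, θ ≈ 125.26°.

L_z,max = 3ℏ; Σ(L_z)² = 28 ℏ²; θ(m_l=-2) ≈ 125.26°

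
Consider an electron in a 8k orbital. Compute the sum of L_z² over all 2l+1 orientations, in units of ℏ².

For 8k, l = 7.
m_l ∈ {-7, -6, -5, -4, -3, -2, -1, 0, 1, 2, 3, 4, 5, 6, 7}.
Summing m² from −7 to 7: Σ m_l² = 280.

Σ(L_z)² = 280 ℏ²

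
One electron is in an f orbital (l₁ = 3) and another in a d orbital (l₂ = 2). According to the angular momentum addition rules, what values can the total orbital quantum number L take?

By the triangle rule, |l₁ − l₂| ≤ L ≤ l₁ + l₂.
L ∈ {1, 2, 3, 4, 5}.

L = 1, 2, 3, 4, 5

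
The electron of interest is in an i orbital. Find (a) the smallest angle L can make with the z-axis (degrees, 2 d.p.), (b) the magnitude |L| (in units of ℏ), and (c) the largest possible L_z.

The letter i corresponds to l = 6.
cos θ_min = 6/√42, so θ_min ≈ 22.21°.
|L| = ℏ√(6·7) = √42 ℏ ≈ 6.481ℏ.
L_z,max = lℏ = 6ℏ.

θ_min ≈ 22.21°; |L| = √42 ℏ ≈ 6.481ℏ; L_z,max = 6ℏ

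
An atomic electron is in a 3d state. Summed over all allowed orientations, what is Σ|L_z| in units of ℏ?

3d means n = 3, l = 2.
m_l runs from −2 to 2, i.e. {-2, -1, 0, 1, 2}.
Σ|m_l| = l(l+1) = 6.

Σ|L_z| = 6 ℏ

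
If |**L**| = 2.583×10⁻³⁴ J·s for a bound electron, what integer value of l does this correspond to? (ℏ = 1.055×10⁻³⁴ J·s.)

In units of ℏ, |L| ≈ 2.448.
Set l(l+1) = 5.99; the integer solution is l = 2.

l = 2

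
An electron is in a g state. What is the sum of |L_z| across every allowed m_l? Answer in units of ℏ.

Σ|L_z| = 20 ℏ

A g state has l = 4.
The allowed m_l values are -4, -3, -2, -1, 0, 1, 2, 3, 4.
Σ|m_l| = 2·4(4+1)/2 = 20.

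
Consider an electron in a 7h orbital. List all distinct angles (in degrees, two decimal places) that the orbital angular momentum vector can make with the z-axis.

θ ∈ {24.09°, 43.09°, 56.79°, 68.58°, 79.48°, 90.00°, 100.52°, 111.42°, 123.21°, 136.91°, 155.91°}

7h means n = 7, l = 5.
|L| = ℏ√(l(l+1)) = √30 ℏ.
cos θ = m_l/√30 for each m_l ∈ {-5, -4, -3, -2, -1, 0, 1, 2, 3, 4, 5}.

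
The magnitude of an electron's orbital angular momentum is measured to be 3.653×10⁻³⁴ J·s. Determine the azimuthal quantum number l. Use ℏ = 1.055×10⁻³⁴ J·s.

l = 3

Dividing by ℏ: |L|/ℏ ≈ 3.463.
Set l(l+1) = 11.99; the integer solution is l = 3.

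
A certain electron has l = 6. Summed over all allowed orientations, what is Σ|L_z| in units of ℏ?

Σ|L_z| = 42 ℏ

The allowed m_l values are -6, -5, -4, -3, -2, -1, 0, 1, 2, 3, 4, 5, 6.
Σ|m_l| = l(l+1) = 42.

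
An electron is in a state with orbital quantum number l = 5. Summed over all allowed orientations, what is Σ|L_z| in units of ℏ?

The allowed m_l values are -5, -4, -3, -2, -1, 0, 1, 2, 3, 4, 5.
Σ|m_l| = 2·5(5+1)/2 = 30.

Σ|L_z| = 30 ℏ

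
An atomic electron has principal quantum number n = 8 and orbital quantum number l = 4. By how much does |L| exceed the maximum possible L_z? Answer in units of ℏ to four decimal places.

|L| = 2√5 ℏ ≈ 4.4721ℏ, while L_z,max = lℏ = 4ℏ.
The difference is (2√5 − 4)ℏ ≈ 0.4721ℏ.

|L| − L_z,max ≈ 0.4721ℏ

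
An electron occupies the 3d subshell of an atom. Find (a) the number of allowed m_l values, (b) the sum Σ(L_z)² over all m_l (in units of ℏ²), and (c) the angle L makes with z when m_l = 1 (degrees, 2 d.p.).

3d means n = 3, l = 2.
There are 2l+1 = 5 values of m_l.
Σ m_l² = 10, so Σ(L_z)² = 10 ℏ².
For m_l = 1: cos θ = 1/√6, θ ≈ 65.91°.

5 values; Σ(L_z)² = 10 ℏ²; θ(m_l=1) ≈ 65.91°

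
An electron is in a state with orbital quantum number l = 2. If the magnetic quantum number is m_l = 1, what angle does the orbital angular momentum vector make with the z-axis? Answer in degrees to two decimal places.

θ ≈ 65.91°

|L| = ℏ√(l(l+1)) = √6 ℏ.
L_z = m_l ℏ = 1ℏ.
cos θ = L_z/|L| = 1/√6, so θ ≈ 65.91°.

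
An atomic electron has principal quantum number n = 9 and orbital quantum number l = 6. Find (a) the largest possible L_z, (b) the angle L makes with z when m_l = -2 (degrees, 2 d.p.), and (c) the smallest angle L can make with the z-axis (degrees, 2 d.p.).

L_z,max = 6ℏ; θ(m_l=-2) ≈ 107.98°; θ_min ≈ 22.21°

L_z,max = lℏ = 6ℏ.
For m_l = -2: cos θ = -2/√42, θ ≈ 107.98°.
cos θ_min = 6/√42, so θ_min ≈ 22.21°.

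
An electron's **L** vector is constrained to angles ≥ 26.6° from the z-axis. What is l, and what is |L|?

cos²θ_min = l/(l+1) = 0.7995.
Solving: l = 4.
Then |L| = ℏ√(4·5) = 2√5 ℏ.

l = 4, |L| = 2√5 ℏ ≈ 4.472ℏ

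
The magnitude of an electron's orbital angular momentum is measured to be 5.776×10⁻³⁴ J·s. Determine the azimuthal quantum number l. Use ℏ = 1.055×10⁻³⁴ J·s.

l = 5

|L|/ℏ = (5.776×10⁻³⁴)/(1.055×10⁻³⁴) ≈ 5.475.
(|L|/ℏ)² = l(l+1) ≈ 29.97 ⇒ l = 5.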